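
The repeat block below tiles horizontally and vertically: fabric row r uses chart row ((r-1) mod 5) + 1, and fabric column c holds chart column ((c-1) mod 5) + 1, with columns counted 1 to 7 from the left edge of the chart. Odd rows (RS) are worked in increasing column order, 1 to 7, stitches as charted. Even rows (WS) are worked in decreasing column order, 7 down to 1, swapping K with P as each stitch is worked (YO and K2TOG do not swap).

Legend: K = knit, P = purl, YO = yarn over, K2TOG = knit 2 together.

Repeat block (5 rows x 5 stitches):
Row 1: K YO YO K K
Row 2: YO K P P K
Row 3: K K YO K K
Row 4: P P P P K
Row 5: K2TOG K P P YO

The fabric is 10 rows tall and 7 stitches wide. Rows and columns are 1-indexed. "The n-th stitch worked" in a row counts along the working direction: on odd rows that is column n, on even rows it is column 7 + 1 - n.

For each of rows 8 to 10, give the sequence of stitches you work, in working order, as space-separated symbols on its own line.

== ROWS AS WORKED ==
P P P P YO P P
P P P P K P P
P K2TOG YO K K P K2TOG

Derivation:
Row 8: chart row 3, WS - tiled (columns 1-7): K K YO K K K K; work from column 7 back to 1 with K<->P swapped.
Row 9: chart row 4, RS - tile across columns 1-7 and work as-is.
Row 10: chart row 5, WS - tiled (columns 1-7): K2TOG K P P YO K2TOG K; work from column 7 back to 1 with K<->P swapped.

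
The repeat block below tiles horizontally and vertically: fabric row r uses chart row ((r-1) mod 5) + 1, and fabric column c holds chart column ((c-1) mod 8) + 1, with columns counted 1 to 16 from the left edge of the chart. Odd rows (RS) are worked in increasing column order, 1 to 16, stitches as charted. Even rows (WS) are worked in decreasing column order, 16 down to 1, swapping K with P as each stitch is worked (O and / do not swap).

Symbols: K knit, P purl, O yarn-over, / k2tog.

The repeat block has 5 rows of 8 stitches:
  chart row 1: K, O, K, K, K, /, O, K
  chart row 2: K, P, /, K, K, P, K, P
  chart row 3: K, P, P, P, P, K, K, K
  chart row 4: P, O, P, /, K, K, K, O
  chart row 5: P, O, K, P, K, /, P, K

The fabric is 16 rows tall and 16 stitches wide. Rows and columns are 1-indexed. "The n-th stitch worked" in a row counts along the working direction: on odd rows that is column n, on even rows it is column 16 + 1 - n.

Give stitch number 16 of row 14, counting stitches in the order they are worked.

Row 14 uses chart row ((14-1) mod 5)+1 = 4. Row 14 is even, so WS.
Chart row 4 tiled across columns 1-16: P O P / K K K O P O P / K K K O
WS row: flip the tiled sequence (start at column 16) and apply K<->P; O and / stay.
Row 14 as worked: O P P P / K O K O P P P / K O K
Stitch 16 in working order -> K

Stitch:
K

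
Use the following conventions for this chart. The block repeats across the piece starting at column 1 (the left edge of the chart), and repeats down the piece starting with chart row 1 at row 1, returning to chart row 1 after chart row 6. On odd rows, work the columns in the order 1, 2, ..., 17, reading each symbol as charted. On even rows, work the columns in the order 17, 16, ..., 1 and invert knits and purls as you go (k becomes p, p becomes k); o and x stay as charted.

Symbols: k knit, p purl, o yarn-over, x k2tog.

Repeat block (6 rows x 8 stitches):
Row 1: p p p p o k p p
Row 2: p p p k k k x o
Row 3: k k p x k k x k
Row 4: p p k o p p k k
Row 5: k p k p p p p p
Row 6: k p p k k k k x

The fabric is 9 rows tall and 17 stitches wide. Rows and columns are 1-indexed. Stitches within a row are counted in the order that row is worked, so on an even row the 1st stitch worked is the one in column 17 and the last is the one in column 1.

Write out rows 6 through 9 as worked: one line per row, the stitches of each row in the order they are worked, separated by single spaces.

Row 6: chart row 6, WS - tiled (columns 1-17): k p p k k k k x k p p k k k k x k; work from column 17 back to 1 with k<->p swapped.
Row 7: chart row 1, RS - tile across columns 1-17 and work as-is.
Row 8: chart row 2, WS - tiled (columns 1-17): p p p k k k x o p p p k k k x o p; work from column 17 back to 1 with k<->p swapped.
Row 9: chart row 3, RS - tile across columns 1-17 and work as-is.

Result:
p x p p p p k k p x p p p p k k p
p p p p o k p p p p p p o k p p p
k o x p p p k k k o x p p p k k k
k k p x k k x k k k p x k k x k k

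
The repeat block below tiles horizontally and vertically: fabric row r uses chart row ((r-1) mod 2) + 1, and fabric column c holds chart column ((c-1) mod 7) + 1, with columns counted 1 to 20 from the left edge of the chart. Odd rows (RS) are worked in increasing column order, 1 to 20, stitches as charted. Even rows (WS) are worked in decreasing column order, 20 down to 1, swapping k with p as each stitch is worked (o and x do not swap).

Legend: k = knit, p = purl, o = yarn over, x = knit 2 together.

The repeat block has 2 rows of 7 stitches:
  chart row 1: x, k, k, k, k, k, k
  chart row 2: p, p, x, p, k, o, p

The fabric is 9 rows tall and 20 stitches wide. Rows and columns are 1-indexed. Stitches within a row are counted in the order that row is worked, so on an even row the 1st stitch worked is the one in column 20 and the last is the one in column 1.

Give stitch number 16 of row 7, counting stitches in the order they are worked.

For row 7: chart row = ((7-1) mod 2) + 1 = 1; this is a RS (odd) row.
Chart row 1 tiled across columns 1-20: x k k k k k k x k k k k k k x k k k k k
RS row: no reversal, no swap; stitch n worked = column n.
Stitch 16 in working order -> k

Result:
k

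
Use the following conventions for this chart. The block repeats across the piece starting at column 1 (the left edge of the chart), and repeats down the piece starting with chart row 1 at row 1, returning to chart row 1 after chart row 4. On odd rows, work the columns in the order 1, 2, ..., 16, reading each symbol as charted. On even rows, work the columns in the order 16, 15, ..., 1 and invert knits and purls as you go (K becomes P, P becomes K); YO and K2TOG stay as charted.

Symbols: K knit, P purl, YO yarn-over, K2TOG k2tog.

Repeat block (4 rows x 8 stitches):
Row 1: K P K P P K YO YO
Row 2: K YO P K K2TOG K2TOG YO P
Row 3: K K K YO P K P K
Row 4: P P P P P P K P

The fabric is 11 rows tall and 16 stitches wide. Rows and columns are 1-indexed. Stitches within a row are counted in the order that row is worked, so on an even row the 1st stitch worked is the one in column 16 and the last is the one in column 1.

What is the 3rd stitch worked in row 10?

For row 10: chart row = ((10-1) mod 4) + 1 = 2; this is a WS (even) row.
Chart row 2 tiled across columns 1-16: K YO P K K2TOG K2TOG YO P K YO P K K2TOG K2TOG YO P
WS row: flip the tiled sequence (start at column 16) and apply K<->P; YO and K2TOG stay.
Row 10 as worked: K YO K2TOG K2TOG P K YO P K YO K2TOG K2TOG P K YO P
Counting 3 along the worked row gives K2TOG.

== STITCH ==
K2TOG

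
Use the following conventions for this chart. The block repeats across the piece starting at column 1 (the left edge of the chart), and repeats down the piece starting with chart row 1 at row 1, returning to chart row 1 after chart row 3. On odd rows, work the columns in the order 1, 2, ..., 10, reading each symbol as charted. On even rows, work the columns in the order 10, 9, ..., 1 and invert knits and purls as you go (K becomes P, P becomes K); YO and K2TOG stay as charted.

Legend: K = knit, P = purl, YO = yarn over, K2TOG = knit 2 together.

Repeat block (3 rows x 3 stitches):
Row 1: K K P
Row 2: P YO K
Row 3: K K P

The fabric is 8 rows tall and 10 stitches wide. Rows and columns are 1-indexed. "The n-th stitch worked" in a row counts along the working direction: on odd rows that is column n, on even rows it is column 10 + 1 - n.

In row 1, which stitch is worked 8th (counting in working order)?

For row 1: chart row = ((1-1) mod 3) + 1 = 1; this is a RS (odd) row.
Chart row 1 tiled across columns 1-10: K K P K K P K K P K
Right side: take the tiled row as-is (worked left to right from column 1).
Counting 8 along the worked row gives K.

Result:
K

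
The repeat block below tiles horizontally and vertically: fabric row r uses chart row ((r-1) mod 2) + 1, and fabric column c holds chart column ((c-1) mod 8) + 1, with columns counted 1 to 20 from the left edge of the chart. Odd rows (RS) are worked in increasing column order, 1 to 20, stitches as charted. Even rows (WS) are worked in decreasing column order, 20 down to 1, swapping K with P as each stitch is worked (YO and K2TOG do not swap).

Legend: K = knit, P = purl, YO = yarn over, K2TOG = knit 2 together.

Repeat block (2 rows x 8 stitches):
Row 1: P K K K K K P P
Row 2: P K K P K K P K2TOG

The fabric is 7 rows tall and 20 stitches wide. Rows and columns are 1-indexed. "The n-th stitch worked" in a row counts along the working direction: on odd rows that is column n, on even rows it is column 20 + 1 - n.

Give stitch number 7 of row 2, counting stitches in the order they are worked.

For row 2: chart row = ((2-1) mod 2) + 1 = 2; this is a WS (even) row.
Chart row 2 tiled across columns 1-20: P K K P K K P K2TOG P K K P K K P K2TOG P K K P
WS row: flip the tiled sequence (start at column 20) and apply K<->P; YO and K2TOG stay.
Row 2 as worked: K P P K K2TOG K P P K P P K K2TOG K P P K P P K
Counting 7 along the worked row gives P.

Result:
P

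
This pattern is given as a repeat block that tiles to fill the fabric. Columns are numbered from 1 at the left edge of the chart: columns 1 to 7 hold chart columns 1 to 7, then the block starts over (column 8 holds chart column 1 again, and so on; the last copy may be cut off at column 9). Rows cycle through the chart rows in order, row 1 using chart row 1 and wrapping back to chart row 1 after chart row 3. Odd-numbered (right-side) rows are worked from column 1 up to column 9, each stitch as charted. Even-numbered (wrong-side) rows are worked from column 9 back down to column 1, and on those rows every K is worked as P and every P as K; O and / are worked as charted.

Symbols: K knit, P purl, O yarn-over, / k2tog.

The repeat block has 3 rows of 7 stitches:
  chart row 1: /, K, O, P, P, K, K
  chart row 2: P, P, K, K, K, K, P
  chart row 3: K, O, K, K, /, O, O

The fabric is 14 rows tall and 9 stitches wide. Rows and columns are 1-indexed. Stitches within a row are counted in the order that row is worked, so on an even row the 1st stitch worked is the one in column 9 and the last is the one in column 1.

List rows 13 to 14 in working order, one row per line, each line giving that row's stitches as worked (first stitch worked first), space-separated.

Result:
/ K O P P K K / K
K K K P P P P K K

Derivation:
Row 13: chart row 1, RS - tile across columns 1-9 and work as-is.
Row 14: chart row 2, WS - tiled (columns 1-9): P P K K K K P P P; work from column 9 back to 1 with K<->P swapped.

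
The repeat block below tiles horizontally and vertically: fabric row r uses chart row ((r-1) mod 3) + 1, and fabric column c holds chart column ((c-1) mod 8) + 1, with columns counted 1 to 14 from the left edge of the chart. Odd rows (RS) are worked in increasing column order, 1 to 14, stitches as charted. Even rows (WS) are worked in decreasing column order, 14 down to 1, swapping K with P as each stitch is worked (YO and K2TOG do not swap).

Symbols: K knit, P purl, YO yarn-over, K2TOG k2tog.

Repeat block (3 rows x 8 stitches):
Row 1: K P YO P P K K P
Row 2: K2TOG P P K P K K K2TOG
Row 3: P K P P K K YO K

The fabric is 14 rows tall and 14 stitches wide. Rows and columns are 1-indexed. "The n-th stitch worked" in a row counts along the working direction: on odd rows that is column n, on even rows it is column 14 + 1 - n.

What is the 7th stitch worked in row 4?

Result:
K

Derivation:
Row 4 uses chart row ((4-1) mod 3)+1 = 1. Row 4 is even, so WS.
Chart row 1 tiled across columns 1-14: K P YO P P K K P K P YO P P K
WS: work from column 14 back to column 1 (reverse the tiled row), swapping K<->P (YO and K2TOG unchanged).
Row 4 as worked: P K K YO K P K P P K K YO K P
The 7th stitch worked is K.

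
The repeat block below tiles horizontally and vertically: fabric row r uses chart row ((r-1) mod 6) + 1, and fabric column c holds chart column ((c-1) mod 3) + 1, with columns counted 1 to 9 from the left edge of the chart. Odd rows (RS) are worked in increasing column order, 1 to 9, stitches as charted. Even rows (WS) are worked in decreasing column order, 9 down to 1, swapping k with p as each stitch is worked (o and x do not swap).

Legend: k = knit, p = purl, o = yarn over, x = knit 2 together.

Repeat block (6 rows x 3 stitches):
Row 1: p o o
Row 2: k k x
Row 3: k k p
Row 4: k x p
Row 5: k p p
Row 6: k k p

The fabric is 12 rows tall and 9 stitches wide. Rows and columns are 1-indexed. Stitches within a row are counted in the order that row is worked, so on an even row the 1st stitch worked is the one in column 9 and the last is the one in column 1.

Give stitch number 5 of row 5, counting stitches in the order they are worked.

== STITCH ==
p

Derivation:
For row 5: chart row = ((5-1) mod 6) + 1 = 5; this is a RS (odd) row.
Chart row 5 tiled across columns 1-9: k p p k p p k p p
RS row: no reversal, no swap; stitch n worked = column n.
The 5th stitch worked is p.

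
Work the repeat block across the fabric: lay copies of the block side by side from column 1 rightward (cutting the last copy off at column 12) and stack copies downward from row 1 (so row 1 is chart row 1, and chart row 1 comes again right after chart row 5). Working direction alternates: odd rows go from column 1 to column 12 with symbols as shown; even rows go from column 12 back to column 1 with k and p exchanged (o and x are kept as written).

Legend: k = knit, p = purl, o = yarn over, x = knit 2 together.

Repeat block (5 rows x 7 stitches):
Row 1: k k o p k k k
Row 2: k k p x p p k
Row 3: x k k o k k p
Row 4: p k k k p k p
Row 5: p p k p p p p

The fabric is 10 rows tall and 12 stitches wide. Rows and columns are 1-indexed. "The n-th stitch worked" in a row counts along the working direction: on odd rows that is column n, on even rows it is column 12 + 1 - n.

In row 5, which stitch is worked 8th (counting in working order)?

Row 5 uses chart row ((5-1) mod 5)+1 = 5. Row 5 is odd, so RS.
Chart row 5 tiled across columns 1-12: p p k p p p p p p k p p
Right side: take the tiled row as-is (worked left to right from column 1).
The 8th stitch worked is p.

Stitch:
p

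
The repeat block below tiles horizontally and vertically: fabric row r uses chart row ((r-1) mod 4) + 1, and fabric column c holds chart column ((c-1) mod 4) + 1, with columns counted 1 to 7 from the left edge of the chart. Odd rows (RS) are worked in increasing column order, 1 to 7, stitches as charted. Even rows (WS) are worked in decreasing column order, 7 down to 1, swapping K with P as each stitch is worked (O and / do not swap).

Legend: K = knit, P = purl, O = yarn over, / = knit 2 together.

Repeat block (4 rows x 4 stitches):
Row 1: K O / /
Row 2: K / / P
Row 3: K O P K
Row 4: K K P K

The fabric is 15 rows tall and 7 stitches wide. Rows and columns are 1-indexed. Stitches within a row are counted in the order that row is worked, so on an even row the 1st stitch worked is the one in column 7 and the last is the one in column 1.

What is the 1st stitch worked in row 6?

Result:
/

Derivation:
Row 6 uses chart row ((6-1) mod 4)+1 = 2. Row 6 is even, so WS.
Chart row 2 tiled across columns 1-7: K / / P K / /
WS row: flip the tiled sequence (start at column 7) and apply K<->P; O and / stay.
Row 6 as worked: / / P K / / P
The 1st stitch worked is /.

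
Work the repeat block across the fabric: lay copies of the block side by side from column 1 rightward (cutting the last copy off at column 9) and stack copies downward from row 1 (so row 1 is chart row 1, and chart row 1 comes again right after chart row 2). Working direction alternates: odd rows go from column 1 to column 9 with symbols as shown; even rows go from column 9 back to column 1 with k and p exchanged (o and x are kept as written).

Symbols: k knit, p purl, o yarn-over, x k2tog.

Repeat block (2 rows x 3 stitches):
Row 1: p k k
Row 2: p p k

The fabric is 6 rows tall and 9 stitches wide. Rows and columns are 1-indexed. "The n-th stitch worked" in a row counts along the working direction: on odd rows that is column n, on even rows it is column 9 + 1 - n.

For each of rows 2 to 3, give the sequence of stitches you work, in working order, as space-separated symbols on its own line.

Rows as worked:
p k k p k k p k k
p k k p k k p k k

Derivation:
Row 2: chart row 2, WS - tiled (columns 1-9): p p k p p k p p k; work from column 9 back to 1 with k<->p swapped.
Row 3: chart row 1, RS - tile across columns 1-9 and work as-is.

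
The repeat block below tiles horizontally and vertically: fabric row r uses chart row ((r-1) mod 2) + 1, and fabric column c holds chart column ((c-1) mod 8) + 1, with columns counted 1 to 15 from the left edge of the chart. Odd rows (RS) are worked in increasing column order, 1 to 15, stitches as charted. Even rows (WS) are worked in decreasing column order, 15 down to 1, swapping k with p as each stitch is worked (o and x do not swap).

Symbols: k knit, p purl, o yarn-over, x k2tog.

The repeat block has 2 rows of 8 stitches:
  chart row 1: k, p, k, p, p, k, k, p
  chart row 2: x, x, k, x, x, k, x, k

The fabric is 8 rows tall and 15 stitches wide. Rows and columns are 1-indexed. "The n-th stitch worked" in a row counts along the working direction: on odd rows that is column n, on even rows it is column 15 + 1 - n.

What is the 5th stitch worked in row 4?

Row 4: (4-1) mod 2 = 1, so use chart row 2. Even row -> WS.
Chart row 2 tiled across columns 1-15: x x k x x k x k x x k x x k x
Wrong side: read the tiled row from column 15 down to 1 and exchange k with p (leave o, x).
Row 4 as worked: x p x x p x x p x p x x p x x
Counting 5 along the worked row gives p.

Stitch:
p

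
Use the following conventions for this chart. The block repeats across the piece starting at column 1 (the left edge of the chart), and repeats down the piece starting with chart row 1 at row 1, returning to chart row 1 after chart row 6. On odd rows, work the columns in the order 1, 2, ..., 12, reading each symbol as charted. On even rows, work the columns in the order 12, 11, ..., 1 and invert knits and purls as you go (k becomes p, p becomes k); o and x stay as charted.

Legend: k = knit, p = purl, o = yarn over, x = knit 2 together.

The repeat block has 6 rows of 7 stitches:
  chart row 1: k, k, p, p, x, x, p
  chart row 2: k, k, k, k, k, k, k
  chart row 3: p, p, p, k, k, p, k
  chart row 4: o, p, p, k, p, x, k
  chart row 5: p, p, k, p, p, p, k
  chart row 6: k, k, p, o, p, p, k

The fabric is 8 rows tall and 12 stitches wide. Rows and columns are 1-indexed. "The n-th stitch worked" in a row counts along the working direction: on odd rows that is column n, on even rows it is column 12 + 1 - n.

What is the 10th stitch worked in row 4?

Row 4: (4-1) mod 6 = 3, so use chart row 4. Even row -> WS.
Chart row 4 tiled across columns 1-12: o p p k p x k o p p k p
Wrong side: read the tiled row from column 12 down to 1 and exchange k with p (leave o, x).
Row 4 as worked: k p k k o p x k p k k o
Stitch 10 in working order -> k

Stitch:
k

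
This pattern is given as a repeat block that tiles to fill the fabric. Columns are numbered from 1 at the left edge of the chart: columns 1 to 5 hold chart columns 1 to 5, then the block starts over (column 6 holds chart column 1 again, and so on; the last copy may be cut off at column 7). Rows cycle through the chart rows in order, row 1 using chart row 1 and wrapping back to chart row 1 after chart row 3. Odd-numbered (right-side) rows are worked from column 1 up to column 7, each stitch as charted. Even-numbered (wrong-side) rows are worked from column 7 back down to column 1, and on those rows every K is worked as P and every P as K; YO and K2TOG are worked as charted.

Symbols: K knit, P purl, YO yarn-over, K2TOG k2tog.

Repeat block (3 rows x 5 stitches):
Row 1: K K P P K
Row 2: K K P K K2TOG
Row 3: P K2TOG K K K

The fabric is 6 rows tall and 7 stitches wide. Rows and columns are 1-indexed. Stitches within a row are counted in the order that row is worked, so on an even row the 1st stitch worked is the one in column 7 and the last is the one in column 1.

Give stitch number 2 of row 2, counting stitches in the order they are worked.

Row 2: (2-1) mod 3 = 1, so use chart row 2. Even row -> WS.
Chart row 2 tiled across columns 1-7: K K P K K2TOG K K
WS row: flip the tiled sequence (start at column 7) and apply K<->P; YO and K2TOG stay.
Row 2 as worked: P P K2TOG P K P P
The 2nd stitch worked is P.

== STITCH ==
P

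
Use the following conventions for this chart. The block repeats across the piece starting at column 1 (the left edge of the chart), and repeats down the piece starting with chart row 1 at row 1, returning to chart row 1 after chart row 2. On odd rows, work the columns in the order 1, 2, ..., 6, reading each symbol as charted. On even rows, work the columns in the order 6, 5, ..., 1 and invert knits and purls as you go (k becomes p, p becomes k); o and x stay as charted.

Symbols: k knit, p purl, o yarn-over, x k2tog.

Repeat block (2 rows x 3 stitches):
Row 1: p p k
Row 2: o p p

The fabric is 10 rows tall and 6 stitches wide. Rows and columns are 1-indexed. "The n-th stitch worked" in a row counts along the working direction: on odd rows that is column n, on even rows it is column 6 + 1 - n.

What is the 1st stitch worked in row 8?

Stitch:
k

Derivation:
For row 8: chart row = ((8-1) mod 2) + 1 = 2; this is a WS (even) row.
Chart row 2 tiled across columns 1-6: o p p o p p
Wrong side: read the tiled row from column 6 down to 1 and exchange k with p (leave o, x).
Row 8 as worked: k k o k k o
Stitch 1 in working order -> k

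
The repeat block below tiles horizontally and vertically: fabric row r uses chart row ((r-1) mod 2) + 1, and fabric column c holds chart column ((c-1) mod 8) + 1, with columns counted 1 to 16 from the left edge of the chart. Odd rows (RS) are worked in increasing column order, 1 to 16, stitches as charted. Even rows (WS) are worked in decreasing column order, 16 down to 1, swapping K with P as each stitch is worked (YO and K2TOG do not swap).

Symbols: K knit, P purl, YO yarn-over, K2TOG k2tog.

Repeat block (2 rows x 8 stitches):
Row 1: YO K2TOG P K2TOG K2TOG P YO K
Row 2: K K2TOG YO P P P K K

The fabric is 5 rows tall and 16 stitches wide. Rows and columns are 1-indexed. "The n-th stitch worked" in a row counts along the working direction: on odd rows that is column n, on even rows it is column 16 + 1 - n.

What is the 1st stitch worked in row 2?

== STITCH ==
P

Derivation:
Row 2: (2-1) mod 2 = 1, so use chart row 2. Even row -> WS.
Chart row 2 tiled across columns 1-16: K K2TOG YO P P P K K K K2TOG YO P P P K K
WS row: flip the tiled sequence (start at column 16) and apply K<->P; YO and K2TOG stay.
Row 2 as worked: P P K K K YO K2TOG P P P K K K YO K2TOG P
Stitch 1 in working order -> P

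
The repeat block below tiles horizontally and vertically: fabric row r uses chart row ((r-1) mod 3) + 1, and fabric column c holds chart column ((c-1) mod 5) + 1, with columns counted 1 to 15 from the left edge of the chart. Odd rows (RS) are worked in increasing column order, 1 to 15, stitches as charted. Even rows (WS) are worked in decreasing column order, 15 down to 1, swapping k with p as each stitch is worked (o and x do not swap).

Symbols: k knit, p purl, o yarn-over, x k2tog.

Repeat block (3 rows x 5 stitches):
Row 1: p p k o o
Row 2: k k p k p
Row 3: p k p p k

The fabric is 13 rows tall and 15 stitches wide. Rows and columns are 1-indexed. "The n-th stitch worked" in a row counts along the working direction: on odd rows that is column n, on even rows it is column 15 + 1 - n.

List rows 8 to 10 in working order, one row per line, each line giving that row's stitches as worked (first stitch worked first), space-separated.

== ROWS AS WORKED ==
k p k p p k p k p p k p k p p
p k p p k p k p p k p k p p k
o o p k k o o p k k o o p k k

Derivation:
Row 8: chart row 2, WS - tiled (columns 1-15): k k p k p k k p k p k k p k p; work from column 15 back to 1 with k<->p swapped.
Row 9: chart row 3, RS - tile across columns 1-15 and work as-is.
Row 10: chart row 1, WS - tiled (columns 1-15): p p k o o p p k o o p p k o o; work from column 15 back to 1 with k<->p swapped.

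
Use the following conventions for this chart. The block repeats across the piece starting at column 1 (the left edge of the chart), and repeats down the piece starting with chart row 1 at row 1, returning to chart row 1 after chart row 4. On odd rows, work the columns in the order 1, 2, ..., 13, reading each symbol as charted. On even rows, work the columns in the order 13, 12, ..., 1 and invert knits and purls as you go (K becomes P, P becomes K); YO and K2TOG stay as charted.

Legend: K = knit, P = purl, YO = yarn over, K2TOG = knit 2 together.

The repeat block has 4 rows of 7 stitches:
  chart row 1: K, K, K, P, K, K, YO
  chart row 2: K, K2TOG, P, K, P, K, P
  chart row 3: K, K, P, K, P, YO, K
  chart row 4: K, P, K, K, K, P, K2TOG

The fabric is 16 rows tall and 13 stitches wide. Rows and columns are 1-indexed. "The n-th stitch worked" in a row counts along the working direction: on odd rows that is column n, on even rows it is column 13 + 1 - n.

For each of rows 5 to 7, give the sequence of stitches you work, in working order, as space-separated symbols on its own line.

Row 5: chart row 1, RS - tile across columns 1-13 and work as-is.
Row 6: chart row 2, WS - tiled (columns 1-13): K K2TOG P K P K P K K2TOG P K P K; work from column 13 back to 1 with K<->P swapped.
Row 7: chart row 3, RS - tile across columns 1-13 and work as-is.

== ROWS AS WORKED ==
K K K P K K YO K K K P K K
P K P K K2TOG P K P K P K K2TOG P
K K P K P YO K K K P K P YO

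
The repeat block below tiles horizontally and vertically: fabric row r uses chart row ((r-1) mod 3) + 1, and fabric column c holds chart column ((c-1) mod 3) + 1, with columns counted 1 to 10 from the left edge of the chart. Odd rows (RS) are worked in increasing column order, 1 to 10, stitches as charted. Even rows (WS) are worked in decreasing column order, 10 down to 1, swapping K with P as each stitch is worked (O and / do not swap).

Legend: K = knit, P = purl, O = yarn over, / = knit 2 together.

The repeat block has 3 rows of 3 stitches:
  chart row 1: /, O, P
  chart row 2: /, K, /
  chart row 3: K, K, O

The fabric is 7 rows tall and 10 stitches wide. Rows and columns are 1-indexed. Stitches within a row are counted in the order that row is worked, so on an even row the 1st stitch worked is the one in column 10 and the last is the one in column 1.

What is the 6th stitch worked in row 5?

Row 5 uses chart row ((5-1) mod 3)+1 = 2. Row 5 is odd, so RS.
Chart row 2 tiled across columns 1-10: / K / / K / / K / /
RS: work column 1 to column 10, symbols as charted — the tiled row is the row as worked.
The 6th stitch worked is /.

Stitch:
/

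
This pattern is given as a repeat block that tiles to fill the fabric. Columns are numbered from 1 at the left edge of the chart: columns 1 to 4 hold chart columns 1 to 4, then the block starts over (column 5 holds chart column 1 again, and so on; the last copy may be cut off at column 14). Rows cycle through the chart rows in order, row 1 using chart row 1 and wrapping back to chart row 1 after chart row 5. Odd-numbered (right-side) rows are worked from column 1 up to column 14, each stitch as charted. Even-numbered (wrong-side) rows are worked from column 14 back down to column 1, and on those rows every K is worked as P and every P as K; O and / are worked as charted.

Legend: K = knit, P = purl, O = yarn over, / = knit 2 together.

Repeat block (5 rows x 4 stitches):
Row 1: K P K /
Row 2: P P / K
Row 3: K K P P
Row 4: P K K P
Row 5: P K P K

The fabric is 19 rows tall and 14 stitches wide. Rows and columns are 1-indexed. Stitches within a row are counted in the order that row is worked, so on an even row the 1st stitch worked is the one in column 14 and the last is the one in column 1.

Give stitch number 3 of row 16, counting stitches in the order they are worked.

== STITCH ==
/

Derivation:
Row 16: (16-1) mod 5 = 0, so use chart row 1. Even row -> WS.
Chart row 1 tiled across columns 1-14: K P K / K P K / K P K / K P
WS: work from column 14 back to column 1 (reverse the tiled row), swapping K<->P (O and / unchanged).
Row 16 as worked: K P / P K P / P K P / P K P
Counting 3 along the worked row gives /.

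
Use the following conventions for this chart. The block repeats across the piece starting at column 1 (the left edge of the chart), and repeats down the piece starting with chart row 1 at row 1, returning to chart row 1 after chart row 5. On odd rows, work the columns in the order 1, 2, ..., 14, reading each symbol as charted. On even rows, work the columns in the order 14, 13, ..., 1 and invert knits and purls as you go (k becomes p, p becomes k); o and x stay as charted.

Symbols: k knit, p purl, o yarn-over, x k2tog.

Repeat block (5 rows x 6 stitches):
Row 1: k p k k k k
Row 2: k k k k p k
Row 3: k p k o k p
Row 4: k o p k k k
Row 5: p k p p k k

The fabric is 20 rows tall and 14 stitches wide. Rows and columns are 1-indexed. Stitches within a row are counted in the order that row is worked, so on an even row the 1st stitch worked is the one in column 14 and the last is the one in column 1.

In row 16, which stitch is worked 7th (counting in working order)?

Row 16 uses chart row ((16-1) mod 5)+1 = 1. Row 16 is even, so WS.
Chart row 1 tiled across columns 1-14: k p k k k k k p k k k k k p
WS: work from column 14 back to column 1 (reverse the tiled row), swapping k<->p (o and x unchanged).
Row 16 as worked: k p p p p p k p p p p p k p
The 7th stitch worked is k.

Stitch:
k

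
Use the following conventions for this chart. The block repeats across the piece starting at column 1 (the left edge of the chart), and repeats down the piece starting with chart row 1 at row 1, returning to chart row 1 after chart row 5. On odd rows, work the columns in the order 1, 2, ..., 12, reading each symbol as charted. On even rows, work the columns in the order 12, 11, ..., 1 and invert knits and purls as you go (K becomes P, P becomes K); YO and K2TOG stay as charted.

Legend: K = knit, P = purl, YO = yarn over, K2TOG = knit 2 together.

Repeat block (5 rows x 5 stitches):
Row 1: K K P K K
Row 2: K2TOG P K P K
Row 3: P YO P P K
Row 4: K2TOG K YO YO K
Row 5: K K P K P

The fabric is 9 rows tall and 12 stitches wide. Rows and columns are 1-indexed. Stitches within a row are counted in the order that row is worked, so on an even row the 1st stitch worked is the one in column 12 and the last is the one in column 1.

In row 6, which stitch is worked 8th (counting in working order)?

Row 6: (6-1) mod 5 = 0, so use chart row 1. Even row -> WS.
Chart row 1 tiled across columns 1-12: K K P K K K K P K K K K
WS: work from column 12 back to column 1 (reverse the tiled row), swapping K<->P (YO and K2TOG unchanged).
Row 6 as worked: P P P P K P P P P K P P
Counting 8 along the worked row gives P.

Result:
P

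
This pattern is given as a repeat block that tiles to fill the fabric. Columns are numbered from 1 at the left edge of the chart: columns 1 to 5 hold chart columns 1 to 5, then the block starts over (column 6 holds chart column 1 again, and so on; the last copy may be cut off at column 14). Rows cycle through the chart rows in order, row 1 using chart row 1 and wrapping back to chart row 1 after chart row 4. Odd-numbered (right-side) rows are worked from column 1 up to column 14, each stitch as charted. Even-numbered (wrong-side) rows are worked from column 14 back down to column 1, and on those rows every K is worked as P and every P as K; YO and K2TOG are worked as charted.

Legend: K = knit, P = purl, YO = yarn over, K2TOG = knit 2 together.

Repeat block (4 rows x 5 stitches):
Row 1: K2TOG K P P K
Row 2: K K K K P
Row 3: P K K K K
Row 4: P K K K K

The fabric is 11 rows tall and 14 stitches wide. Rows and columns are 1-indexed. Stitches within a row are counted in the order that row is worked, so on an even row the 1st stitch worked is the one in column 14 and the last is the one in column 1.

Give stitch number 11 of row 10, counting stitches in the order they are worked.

Stitch:
P

Derivation:
Row 10: (10-1) mod 4 = 1, so use chart row 2. Even row -> WS.
Chart row 2 tiled across columns 1-14: K K K K P K K K K P K K K K
Wrong side: read the tiled row from column 14 down to 1 and exchange K with P (leave YO, K2TOG).
Row 10 as worked: P P P P K P P P P K P P P P
Counting 11 along the worked row gives P.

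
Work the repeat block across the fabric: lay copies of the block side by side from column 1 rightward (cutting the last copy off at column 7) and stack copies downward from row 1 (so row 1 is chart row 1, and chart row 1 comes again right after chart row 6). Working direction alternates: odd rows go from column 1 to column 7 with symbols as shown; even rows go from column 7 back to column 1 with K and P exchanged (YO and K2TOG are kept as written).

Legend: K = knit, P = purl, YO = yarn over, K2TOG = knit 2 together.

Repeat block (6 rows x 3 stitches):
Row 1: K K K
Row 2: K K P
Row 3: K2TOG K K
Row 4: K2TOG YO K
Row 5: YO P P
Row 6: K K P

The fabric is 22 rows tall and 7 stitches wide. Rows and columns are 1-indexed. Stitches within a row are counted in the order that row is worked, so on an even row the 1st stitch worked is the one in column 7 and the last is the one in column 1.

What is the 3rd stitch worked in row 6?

Row 6: (6-1) mod 6 = 5, so use chart row 6. Even row -> WS.
Chart row 6 tiled across columns 1-7: K K P K K P K
WS row: flip the tiled sequence (start at column 7) and apply K<->P; YO and K2TOG stay.
Row 6 as worked: P K P P K P P
Stitch 3 in working order -> P

== STITCH ==
P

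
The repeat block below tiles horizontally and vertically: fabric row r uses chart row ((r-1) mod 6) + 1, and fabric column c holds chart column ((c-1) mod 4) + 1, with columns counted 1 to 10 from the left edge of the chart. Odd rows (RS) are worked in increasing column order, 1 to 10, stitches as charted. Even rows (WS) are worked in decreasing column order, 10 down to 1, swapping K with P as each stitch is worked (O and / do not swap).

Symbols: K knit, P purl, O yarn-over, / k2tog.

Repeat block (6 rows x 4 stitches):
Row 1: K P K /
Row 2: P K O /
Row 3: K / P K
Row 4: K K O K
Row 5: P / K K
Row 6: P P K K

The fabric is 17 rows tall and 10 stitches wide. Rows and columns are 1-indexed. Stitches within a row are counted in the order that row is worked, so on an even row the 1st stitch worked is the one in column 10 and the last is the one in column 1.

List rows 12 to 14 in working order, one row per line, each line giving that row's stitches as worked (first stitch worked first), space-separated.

Rows as worked:
K K P P K K P P K K
K P K / K P K / K P
P K / O P K / O P K

Derivation:
Row 12: chart row 6, WS - tiled (columns 1-10): P P K K P P K K P P; work from column 10 back to 1 with K<->P swapped.
Row 13: chart row 1, RS - tile across columns 1-10 and work as-is.
Row 14: chart row 2, WS - tiled (columns 1-10): P K O / P K O / P K; work from column 10 back to 1 with K<->P swapped.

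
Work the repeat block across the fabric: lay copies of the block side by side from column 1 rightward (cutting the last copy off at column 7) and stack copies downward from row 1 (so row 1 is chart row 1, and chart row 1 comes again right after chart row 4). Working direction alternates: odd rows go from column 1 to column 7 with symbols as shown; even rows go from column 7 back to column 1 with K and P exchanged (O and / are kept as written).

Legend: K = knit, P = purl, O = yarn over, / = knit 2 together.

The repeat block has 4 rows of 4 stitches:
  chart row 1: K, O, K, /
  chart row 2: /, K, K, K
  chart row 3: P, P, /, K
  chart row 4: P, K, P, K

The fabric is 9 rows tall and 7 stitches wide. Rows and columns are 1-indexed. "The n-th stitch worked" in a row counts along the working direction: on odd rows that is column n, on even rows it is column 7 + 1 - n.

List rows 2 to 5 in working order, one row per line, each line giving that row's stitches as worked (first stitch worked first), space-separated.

Row 2: chart row 2, WS - tiled (columns 1-7): / K K K / K K; work from column 7 back to 1 with K<->P swapped.
Row 3: chart row 3, RS - tile across columns 1-7 and work as-is.
Row 4: chart row 4, WS - tiled (columns 1-7): P K P K P K P; work from column 7 back to 1 with K<->P swapped.
Row 5: chart row 1, RS - tile across columns 1-7 and work as-is.

Result:
P P / P P P /
P P / K P P /
K P K P K P K
K O K / K O K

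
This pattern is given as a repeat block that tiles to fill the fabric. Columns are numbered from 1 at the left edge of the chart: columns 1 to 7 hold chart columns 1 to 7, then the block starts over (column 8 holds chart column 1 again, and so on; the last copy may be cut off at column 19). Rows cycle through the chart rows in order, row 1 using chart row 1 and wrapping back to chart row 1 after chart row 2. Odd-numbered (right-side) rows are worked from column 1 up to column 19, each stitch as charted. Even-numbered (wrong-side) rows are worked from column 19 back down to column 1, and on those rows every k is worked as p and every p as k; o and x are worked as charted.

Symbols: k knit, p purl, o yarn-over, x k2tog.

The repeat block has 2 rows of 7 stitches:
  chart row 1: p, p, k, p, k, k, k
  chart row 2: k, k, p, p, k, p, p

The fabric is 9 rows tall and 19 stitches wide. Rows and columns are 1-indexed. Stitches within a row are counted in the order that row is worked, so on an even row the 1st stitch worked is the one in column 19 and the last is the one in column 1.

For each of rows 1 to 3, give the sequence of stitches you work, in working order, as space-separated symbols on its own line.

== ROWS AS WORKED ==
p p k p k k k p p k p k k k p p k p k
p k k p p k k p k k p p k k p k k p p
p p k p k k k p p k p k k k p p k p k

Derivation:
Row 1: chart row 1, RS - tile across columns 1-19 and work as-is.
Row 2: chart row 2, WS - tiled (columns 1-19): k k p p k p p k k p p k p p k k p p k; work from column 19 back to 1 with k<->p swapped.
Row 3: chart row 1, RS - tile across columns 1-19 and work as-is.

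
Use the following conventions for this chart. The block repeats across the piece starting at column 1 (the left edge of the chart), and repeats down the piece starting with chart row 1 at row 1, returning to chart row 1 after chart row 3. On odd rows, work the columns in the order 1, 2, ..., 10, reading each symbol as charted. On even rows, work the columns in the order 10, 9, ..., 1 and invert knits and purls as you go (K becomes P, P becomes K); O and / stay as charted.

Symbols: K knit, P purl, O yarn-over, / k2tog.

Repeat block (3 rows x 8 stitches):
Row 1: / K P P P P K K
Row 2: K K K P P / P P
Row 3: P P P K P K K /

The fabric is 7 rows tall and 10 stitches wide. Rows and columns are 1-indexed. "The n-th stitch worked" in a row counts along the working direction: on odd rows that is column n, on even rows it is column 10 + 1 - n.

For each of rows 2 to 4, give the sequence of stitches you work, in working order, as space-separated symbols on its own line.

Result:
P P K K / K K P P P
P P P K P K K / P P
P / P P K K K K P /

Derivation:
Row 2: chart row 2, WS - tiled (columns 1-10): K K K P P / P P K K; work from column 10 back to 1 with K<->P swapped.
Row 3: chart row 3, RS - tile across columns 1-10 and work as-is.
Row 4: chart row 1, WS - tiled (columns 1-10): / K P P P P K K / K; work from column 10 back to 1 with K<->P swapped.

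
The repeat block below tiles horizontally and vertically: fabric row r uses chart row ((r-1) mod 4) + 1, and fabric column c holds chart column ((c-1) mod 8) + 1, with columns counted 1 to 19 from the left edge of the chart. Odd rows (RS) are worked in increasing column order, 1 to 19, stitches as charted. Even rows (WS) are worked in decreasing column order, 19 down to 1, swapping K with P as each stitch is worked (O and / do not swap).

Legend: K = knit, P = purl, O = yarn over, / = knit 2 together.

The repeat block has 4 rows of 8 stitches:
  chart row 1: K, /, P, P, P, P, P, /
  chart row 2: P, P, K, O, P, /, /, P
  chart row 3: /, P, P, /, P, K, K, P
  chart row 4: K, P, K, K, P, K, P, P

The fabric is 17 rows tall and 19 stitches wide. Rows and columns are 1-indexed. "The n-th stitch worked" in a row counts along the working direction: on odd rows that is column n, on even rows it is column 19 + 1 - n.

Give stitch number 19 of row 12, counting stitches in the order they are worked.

Row 12: (12-1) mod 4 = 3, so use chart row 4. Even row -> WS.
Chart row 4 tiled across columns 1-19: K P K K P K P P K P K K P K P P K P K
WS: work from column 19 back to column 1 (reverse the tiled row), swapping K<->P (O and / unchanged).
Row 12 as worked: P K P K K P K P P K P K K P K P P K P
The 19th stitch worked is P.

== STITCH ==
P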